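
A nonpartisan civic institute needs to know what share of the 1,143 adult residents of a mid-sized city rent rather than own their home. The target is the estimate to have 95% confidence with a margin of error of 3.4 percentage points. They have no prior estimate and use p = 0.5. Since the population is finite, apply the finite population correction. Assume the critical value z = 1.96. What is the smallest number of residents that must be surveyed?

Unadjusted: n₀ = 1.96² × 0.50 × 0.50 / 0.034² ≈ 830.80, so n₀ = 831.
Finite population correction with N = 1,143: n = n₀ / (1 + (n₀−1)/N) = 831 / (1 + 830/1143) = 831 / 1.7262 ≈ 481.42.
Rounding up, n = 482.

482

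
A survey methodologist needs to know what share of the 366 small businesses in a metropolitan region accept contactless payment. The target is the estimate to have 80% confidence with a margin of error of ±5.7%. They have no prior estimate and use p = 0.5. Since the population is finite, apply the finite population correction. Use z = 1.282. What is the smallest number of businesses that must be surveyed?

Unadjusted: n₀ = 1.282² × 0.50 × 0.50 / 0.057² ≈ 126.46, so n₀ = 127.
Finite population correction with N = 366: n = n₀ / (1 + (n₀−1)/N) = 127 / (1 + 126/366) = 127 / 1.3443 ≈ 94.48.
Rounding up, n = 95.

95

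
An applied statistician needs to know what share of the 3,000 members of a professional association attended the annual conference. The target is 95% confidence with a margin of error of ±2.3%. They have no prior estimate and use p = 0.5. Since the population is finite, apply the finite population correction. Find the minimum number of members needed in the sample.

1132

For 95% confidence, z = 1.960.
Unadjusted: n₀ = 1.960² × 0.50 × 0.50 / 0.023² ≈ 1815.50, so n₀ = 1816.
Finite population correction with N = 3,000: n = n₀ / (1 + (n₀−1)/N) = 1816 / (1 + 1815/3000) = 1816 / 1.6050 ≈ 1131.46.
Rounding up, n = 1132.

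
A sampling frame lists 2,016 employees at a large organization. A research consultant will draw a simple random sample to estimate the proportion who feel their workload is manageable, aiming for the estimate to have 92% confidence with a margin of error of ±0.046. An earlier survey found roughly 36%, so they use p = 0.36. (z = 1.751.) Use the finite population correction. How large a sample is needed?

287

Unadjusted: n₀ = 1.751² × 0.36 × 0.64 / 0.046² ≈ 333.84, so n₀ = 334.
Finite population correction with N = 2,016: n = n₀ / (1 + (n₀−1)/N) = 334 / (1 + 333/2016) = 334 / 1.1652 ≈ 286.65.
Rounding up, n = 287.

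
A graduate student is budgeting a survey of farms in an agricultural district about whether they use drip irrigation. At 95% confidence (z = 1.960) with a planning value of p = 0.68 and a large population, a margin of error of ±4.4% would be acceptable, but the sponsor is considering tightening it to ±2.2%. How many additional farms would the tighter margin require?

1296

At ±4.4%: n = 1.960² × 0.2176 / 0.044² ≈ 431.78 → 432.
At ±2.2%: n = 1.960² × 0.2176 / 0.022² ≈ 1727.13 → 1728.
Additional respondents: 1728 − 432 = 1296.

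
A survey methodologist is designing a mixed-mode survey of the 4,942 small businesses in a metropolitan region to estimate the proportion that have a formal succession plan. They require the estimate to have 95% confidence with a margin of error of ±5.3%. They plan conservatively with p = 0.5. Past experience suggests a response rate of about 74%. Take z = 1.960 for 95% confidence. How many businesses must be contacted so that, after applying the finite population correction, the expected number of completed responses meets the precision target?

Completed interviews needed (unadjusted): n₀ = 1.960² × 0.2500 / 0.053² ≈ 341.90 → 342.
FPC for N = 4,942: n = 342 / (1 + 341/4942) = 342 / 1.0690 ≈ 319.93 → 320.
At a 74% response rate, contacts needed = 320 / 0.74 ≈ 432.43 → 433.

433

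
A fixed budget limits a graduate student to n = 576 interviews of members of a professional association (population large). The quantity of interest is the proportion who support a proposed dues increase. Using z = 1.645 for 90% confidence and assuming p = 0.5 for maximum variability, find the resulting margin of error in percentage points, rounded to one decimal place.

3.4

SE(p̂) = √[p(1−p)/n] = √[0.2500/576] = 0.02083.
E = z × SE = 1.645 × 0.02083 = 0.03427, or 3.4 percentage points.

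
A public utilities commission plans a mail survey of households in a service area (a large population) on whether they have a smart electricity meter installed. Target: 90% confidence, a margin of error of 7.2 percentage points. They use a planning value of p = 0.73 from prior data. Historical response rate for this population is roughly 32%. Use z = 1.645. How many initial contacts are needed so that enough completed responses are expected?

322

Completed interviews needed: n₀ = 1.645² × 0.1971 / 0.072² ≈ 102.89 → 103.
At a 32% response rate, contacts needed = 103 / 0.32 ≈ 321.88 → 322.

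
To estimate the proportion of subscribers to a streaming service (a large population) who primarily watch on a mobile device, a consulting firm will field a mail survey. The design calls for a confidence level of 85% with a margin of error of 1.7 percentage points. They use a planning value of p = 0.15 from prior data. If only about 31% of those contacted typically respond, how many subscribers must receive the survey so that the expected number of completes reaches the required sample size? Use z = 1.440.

Completed interviews needed: n₀ = 1.440² × 0.1275 / 0.017² ≈ 914.82 → 915.
At a 31% response rate, contacts needed = 915 / 0.31 ≈ 2951.61 → 2952.

2952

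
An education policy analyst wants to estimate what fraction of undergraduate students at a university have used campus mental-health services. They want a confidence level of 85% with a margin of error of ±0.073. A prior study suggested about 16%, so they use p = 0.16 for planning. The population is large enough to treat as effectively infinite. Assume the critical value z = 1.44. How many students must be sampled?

With p = 0.16, p(1−p) = 0.1344.
n = z²·p(1−p)/E² = 1.44² × 0.1344 / 0.073² = 2.0736 × 0.1344 / 0.005329 ≈ 52.30.
Rounding up gives n = 53.

53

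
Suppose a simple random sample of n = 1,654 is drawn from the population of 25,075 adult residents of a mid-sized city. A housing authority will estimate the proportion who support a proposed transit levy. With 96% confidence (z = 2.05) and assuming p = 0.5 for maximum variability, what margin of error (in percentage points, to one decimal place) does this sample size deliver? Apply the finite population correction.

Finite-population factor: (N−n)/(N−1) = (25075−1654)/(25075−1) = 0.9341.
SE(p̂) = √[p(1−p)/n · (N−n)/(N−1)] = √[0.2500/1654 × 0.9341] = 0.01188.
E = z × SE = 2.05 × 0.01188 = 0.02436 ≈ 2.4 percentage points.

2.4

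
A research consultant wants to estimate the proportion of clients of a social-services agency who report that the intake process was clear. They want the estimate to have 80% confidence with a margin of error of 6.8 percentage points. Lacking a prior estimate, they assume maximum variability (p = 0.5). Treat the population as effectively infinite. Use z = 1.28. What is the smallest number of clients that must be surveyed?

With p = 0.5, p(1−p) = 0.25.
n = z²·p(1−p)/E² = 1.28² × 0.2500 / 0.068² = 1.6384 × 0.2500 / 0.004624 ≈ 88.58.
Rounding up gives n = 89.

89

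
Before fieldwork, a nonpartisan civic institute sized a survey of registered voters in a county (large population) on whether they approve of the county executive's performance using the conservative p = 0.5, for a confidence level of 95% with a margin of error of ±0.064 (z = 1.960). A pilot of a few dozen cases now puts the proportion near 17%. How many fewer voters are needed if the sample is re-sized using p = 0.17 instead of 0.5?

Conservative (p = 0.5): n = 1.960² × 0.25 / 0.064² ≈ 234.47 → 235.
Using p = 0.17: p(1−p) = 0.1411, so n = 1.960² × 0.1411 / 0.064² ≈ 132.34 → 133.
Reduction: 235 − 133 = 102.

102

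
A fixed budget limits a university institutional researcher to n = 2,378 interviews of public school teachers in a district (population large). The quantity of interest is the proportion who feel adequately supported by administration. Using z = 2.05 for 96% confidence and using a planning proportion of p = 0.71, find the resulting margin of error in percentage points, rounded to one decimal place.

1.9

SE(p̂) = √[p(1−p)/n] = √[0.2059/2378] = 0.00931.
E = z × SE = 2.05 × 0.00931 = 0.01908, or 1.9 percentage points.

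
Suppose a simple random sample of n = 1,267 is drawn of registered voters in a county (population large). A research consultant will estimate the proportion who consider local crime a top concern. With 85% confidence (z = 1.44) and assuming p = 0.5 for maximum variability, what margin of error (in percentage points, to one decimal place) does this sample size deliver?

2.0

SE(p̂) = √[p(1−p)/n] = √[0.2500/1267] = 0.01405.
E = z × SE = 1.44 × 0.01405 = 0.02023, or 2.0 percentage points.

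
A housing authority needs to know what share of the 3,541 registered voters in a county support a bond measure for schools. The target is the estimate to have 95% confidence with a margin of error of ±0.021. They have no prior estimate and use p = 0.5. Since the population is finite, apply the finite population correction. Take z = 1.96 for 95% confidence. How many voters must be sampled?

1349

Unadjusted: n₀ = 1.96² × 0.50 × 0.50 / 0.021² ≈ 2177.78, so n₀ = 2178.
Finite population correction with N = 3,541: n = n₀ / (1 + (n₀−1)/N) = 2178 / (1 + 2177/3541) = 2178 / 1.6148 ≈ 1348.78.
Rounding up, n = 1349.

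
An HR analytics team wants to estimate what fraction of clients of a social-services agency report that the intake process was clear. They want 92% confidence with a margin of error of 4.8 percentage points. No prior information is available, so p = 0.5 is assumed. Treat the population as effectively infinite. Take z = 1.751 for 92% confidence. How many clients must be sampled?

With p = 0.5, p(1−p) = 0.25.
n = z²·p(1−p)/E² = 1.751² × 0.2500 / 0.048² = 3.0660 × 0.2500 / 0.002304 ≈ 332.68.
Rounding up gives n = 333.

333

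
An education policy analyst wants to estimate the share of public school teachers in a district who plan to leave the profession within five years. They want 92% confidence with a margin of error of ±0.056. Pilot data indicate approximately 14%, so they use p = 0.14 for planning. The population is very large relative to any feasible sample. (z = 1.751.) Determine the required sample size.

With p = 0.14, p(1−p) = 0.1204.
n = z²·p(1−p)/E² = 1.751² × 0.1204 / 0.056² = 3.0660 × 0.1204 / 0.003136 ≈ 117.71.
Rounding up gives n = 118.

118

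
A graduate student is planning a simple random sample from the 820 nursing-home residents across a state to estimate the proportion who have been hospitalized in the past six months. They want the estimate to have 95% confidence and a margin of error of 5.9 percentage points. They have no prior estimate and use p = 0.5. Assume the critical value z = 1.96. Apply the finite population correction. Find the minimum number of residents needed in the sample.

Unadjusted: n₀ = 1.96² × 0.50 × 0.50 / 0.059² ≈ 275.90, so n₀ = 276.
Finite population correction with N = 820: n = n₀ / (1 + (n₀−1)/N) = 276 / (1 + 275/820) = 276 / 1.3354 ≈ 206.68.
Rounding up, n = 207.

207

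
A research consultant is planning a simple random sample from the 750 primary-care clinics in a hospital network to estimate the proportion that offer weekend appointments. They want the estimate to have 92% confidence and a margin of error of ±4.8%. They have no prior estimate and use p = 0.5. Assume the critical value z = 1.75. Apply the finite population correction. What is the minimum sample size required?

231

Unadjusted: n₀ = 1.75² × 0.50 × 0.50 / 0.048² ≈ 332.30, so n₀ = 333.
Finite population correction with N = 750: n = n₀ / (1 + (n₀−1)/N) = 333 / (1 + 332/750) = 333 / 1.4427 ≈ 230.82.
Rounding up, n = 231.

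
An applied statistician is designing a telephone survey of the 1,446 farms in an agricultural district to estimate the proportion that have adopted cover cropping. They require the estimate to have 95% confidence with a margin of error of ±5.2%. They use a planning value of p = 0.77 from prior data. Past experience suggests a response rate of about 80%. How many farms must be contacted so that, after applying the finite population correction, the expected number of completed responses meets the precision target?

269

For 95% confidence, z = 1.96.
Completed interviews needed (unadjusted): n₀ = 1.96² × 0.1771 / 0.052² ≈ 251.61 → 252.
FPC for N = 1,446: n = 252 / (1 + 251/1446) = 252 / 1.1736 ≈ 214.73 → 215.
At an 80% response rate, contacts needed = 215 / 0.80 ≈ 268.75 → 269.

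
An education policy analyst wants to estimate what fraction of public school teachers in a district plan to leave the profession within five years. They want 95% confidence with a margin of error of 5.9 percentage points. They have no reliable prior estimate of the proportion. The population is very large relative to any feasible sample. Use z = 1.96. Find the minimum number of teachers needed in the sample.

With no prior estimate, use p = 0.5, giving p(1−p) = 0.25.
n = z²·p(1−p)/E² = 1.96² × 0.2500 / 0.059² = 3.8416 × 0.2500 / 0.003481 ≈ 275.90.
Rounding up gives n = 276.

276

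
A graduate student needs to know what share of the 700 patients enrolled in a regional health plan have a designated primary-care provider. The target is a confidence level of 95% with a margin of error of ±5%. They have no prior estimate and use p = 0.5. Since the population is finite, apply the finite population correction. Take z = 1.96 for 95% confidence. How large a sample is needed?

Unadjusted: n₀ = 1.96² × 0.50 × 0.50 / 0.050² ≈ 384.16, so n₀ = 385.
Finite population correction with N = 700: n = n₀ / (1 + (n₀−1)/N) = 385 / (1 + 384/700) = 385 / 1.5486 ≈ 248.62.
Rounding up, n = 249.

249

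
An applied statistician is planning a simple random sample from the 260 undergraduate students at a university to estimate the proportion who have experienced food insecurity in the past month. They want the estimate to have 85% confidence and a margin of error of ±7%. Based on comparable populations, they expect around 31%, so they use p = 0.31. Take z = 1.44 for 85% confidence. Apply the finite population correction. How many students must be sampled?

Unadjusted: n₀ = 1.44² × 0.31 × 0.69 / 0.070² ≈ 90.52, so n₀ = 91.
Finite population correction with N = 260: n = n₀ / (1 + (n₀−1)/N) = 91 / (1 + 90/260) = 91 / 1.3462 ≈ 67.60.
Rounding up, n = 68.

68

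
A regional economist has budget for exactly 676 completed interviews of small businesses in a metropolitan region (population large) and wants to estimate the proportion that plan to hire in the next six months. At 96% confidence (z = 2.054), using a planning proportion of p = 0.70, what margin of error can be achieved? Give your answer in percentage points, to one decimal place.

SE(p̂) = √[p(1−p)/n] = √[0.2100/676] = 0.01763.
E = z × SE = 2.054 × 0.01763 = 0.03620, or 3.6 percentage points.

3.6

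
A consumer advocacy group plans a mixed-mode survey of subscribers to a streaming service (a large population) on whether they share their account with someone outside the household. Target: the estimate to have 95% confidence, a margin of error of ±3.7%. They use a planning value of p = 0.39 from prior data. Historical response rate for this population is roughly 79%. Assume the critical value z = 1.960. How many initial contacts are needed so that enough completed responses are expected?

846

Completed interviews needed: n₀ = 1.960² × 0.2379 / 0.037² ≈ 667.58 → 668.
At a 79% response rate, contacts needed = 668 / 0.79 ≈ 845.57 → 846.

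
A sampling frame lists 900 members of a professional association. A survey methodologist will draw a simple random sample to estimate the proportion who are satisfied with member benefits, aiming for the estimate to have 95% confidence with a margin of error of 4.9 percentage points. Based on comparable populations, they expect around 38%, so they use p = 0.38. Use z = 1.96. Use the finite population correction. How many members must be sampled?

266

Unadjusted: n₀ = 1.96² × 0.38 × 0.62 / 0.049² ≈ 376.96, so n₀ = 377.
Finite population correction with N = 900: n = n₀ / (1 + (n₀−1)/N) = 377 / (1 + 376/900) = 377 / 1.4178 ≈ 265.91.
Rounding up, n = 266.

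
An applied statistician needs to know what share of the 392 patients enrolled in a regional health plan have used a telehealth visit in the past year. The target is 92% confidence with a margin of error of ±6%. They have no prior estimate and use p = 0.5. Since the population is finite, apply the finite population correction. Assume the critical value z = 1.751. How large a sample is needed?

Unadjusted: n₀ = 1.751² × 0.50 × 0.50 / 0.060² ≈ 212.92, so n₀ = 213.
Finite population correction with N = 392: n = n₀ / (1 + (n₀−1)/N) = 213 / (1 + 212/392) = 213 / 1.5408 ≈ 138.24.
Rounding up, n = 139.

139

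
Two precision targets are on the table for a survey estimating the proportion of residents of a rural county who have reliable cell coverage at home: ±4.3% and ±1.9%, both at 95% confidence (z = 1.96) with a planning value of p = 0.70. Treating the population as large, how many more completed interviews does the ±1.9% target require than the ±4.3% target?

At ±4.3%: n = 1.96² × 0.2100 / 0.043² ≈ 436.31 → 437.
At ±1.9%: n = 1.96² × 0.2100 / 0.019² ≈ 2234.73 → 2235.
Additional respondents: 2235 − 437 = 1798.

1798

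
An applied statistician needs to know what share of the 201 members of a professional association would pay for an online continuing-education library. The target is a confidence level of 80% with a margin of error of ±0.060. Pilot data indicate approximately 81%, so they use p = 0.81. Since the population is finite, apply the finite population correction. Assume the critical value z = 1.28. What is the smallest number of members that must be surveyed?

Unadjusted: n₀ = 1.28² × 0.81 × 0.19 / 0.060² ≈ 70.04, so n₀ = 71.
Finite population correction with N = 201: n = n₀ / (1 + (n₀−1)/N) = 71 / (1 + 70/201) = 71 / 1.3483 ≈ 52.66.
Rounding up, n = 53.

53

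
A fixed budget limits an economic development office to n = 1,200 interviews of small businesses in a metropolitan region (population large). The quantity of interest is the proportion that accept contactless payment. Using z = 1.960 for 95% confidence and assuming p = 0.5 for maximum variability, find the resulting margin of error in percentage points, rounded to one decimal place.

2.8

SE(p̂) = √[p(1−p)/n] = √[0.2500/1200] = 0.01443.
E = z × SE = 1.960 × 0.01443 = 0.02829, or 2.8 percentage points.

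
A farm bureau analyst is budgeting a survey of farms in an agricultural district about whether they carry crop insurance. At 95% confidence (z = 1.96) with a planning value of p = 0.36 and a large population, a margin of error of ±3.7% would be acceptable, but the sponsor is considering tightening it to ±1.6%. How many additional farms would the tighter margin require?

At ±3.7%: n = 1.96² × 0.2304 / 0.037² ≈ 646.53 → 647.
At ±1.6%: n = 1.96² × 0.2304 / 0.016² ≈ 3457.44 → 3458.
Additional respondents: 3458 − 647 = 2811.

2811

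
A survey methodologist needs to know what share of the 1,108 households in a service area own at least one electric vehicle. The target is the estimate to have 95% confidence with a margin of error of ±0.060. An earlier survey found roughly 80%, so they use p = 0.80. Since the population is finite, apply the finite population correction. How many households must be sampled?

For 95% confidence, z = 1.960.
Unadjusted: n₀ = 1.960² × 0.80 × 0.20 / 0.060² ≈ 170.74, so n₀ = 171.
Finite population correction with N = 1,108: n = n₀ / (1 + (n₀−1)/N) = 171 / (1 + 170/1108) = 171 / 1.1534 ≈ 148.25.
Rounding up, n = 149.

149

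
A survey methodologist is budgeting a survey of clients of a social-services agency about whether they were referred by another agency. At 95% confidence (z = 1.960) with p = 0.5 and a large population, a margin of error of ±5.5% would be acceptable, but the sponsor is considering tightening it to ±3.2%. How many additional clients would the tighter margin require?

At ±5.5%: n = 1.960² × 0.2500 / 0.055² ≈ 317.49 → 318.
At ±3.2%: n = 1.960² × 0.2500 / 0.032² ≈ 937.89 → 938.
Additional respondents: 938 − 318 = 620.

620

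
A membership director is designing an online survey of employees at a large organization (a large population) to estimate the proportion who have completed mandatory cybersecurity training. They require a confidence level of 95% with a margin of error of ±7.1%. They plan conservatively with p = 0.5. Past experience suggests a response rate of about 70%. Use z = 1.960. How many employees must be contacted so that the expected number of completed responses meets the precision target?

Completed interviews needed: n₀ = 1.960² × 0.2500 / 0.071² ≈ 190.52 → 191.
At a 70% response rate, contacts needed = 191 / 0.70 ≈ 272.86 → 273.

273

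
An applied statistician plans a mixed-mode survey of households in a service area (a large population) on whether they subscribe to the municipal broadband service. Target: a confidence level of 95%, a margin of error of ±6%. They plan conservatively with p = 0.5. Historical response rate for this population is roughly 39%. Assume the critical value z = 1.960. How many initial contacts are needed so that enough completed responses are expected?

685

Completed interviews needed: n₀ = 1.960² × 0.2500 / 0.060² ≈ 266.78 → 267.
At a 39% response rate, contacts needed = 267 / 0.39 ≈ 684.62 → 685.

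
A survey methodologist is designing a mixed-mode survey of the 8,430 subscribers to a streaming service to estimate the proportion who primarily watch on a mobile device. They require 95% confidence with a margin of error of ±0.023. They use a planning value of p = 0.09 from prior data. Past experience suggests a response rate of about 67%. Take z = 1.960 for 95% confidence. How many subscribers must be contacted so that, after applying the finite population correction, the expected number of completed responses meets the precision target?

830

Completed interviews needed (unadjusted): n₀ = 1.960² × 0.0819 / 0.023² ≈ 594.76 → 595.
FPC for N = 8,430: n = 595 / (1 + 594/8430) = 595 / 1.0705 ≈ 555.83 → 556.
At a 67% response rate, contacts needed = 556 / 0.67 ≈ 829.85 → 830.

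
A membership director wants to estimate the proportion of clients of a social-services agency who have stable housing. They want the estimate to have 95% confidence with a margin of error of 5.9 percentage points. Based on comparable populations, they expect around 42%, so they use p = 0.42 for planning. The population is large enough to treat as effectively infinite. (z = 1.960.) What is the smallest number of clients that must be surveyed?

With p = 0.42, p(1−p) = 0.2436.
n = z²·p(1−p)/E² = 1.960² × 0.2436 / 0.059² = 3.8416 × 0.2436 / 0.003481 ≈ 268.83.
Rounding up gives n = 269.

269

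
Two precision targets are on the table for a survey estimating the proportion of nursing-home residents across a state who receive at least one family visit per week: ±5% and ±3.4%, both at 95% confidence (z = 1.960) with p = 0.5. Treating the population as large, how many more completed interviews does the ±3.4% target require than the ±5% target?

446

At ±5%: n = 1.960² × 0.2500 / 0.050² ≈ 384.16 → 385.
At ±3.4%: n = 1.960² × 0.2500 / 0.034² ≈ 830.80 → 831.
Additional respondents: 831 − 385 = 446.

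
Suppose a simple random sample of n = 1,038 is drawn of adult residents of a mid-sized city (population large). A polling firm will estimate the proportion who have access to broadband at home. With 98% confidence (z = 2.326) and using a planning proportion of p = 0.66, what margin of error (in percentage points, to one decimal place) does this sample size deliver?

SE(p̂) = √[p(1−p)/n] = √[0.2244/1038] = 0.01470.
E = z × SE = 2.326 × 0.01470 = 0.03420, or 3.4 percentage points.

3.4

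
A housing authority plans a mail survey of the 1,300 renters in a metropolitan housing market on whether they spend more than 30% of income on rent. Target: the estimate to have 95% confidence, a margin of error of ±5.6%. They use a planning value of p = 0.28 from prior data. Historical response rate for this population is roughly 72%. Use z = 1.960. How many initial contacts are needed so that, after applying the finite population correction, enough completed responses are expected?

289

Completed interviews needed (unadjusted): n₀ = 1.960² × 0.2016 / 0.056² ≈ 246.96 → 247.
FPC for N = 1,300: n = 247 / (1 + 246/1300) = 247 / 1.1892 ≈ 207.70 → 208.
At a 72% response rate, contacts needed = 208 / 0.72 ≈ 288.89 → 289.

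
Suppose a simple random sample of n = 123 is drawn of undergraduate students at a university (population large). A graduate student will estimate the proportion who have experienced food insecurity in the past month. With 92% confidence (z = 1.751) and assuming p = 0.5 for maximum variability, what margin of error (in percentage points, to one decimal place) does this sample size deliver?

SE(p̂) = √[p(1−p)/n] = √[0.2500/123] = 0.04508.
E = z × SE = 1.751 × 0.04508 = 0.07894, or 7.9 percentage points.

7.9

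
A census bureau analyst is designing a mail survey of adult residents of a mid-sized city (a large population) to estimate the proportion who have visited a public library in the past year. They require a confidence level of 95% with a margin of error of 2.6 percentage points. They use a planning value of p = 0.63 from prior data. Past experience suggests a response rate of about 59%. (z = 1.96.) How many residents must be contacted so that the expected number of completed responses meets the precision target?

2246

Completed interviews needed: n₀ = 1.96² × 0.2331 / 0.026² ≈ 1324.67 → 1325.
At a 59% response rate, contacts needed = 1325 / 0.59 ≈ 2245.76 → 2246.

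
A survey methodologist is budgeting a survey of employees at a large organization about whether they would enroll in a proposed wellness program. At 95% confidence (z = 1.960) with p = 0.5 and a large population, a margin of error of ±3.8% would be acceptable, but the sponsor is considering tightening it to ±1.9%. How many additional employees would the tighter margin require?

1995

At ±3.8%: n = 1.960² × 0.2500 / 0.038² ≈ 665.10 → 666.
At ±1.9%: n = 1.960² × 0.2500 / 0.019² ≈ 2660.39 → 2661.
Additional respondents: 2661 − 666 = 1995.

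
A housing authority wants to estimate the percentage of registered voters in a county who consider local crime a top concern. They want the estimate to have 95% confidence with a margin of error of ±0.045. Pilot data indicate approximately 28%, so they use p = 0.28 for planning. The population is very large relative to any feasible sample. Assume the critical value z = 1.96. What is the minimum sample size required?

383

With p = 0.28, p(1−p) = 0.2016.
n = z²·p(1−p)/E² = 1.96² × 0.2016 / 0.045² = 3.8416 × 0.2016 / 0.002025 ≈ 382.45.
Rounding up gives n = 383.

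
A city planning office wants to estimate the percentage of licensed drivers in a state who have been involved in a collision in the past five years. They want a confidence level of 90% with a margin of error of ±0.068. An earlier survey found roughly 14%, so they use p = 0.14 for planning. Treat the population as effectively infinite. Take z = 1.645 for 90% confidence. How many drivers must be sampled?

71

With p = 0.14, p(1−p) = 0.1204.
n = z²·p(1−p)/E² = 1.645² × 0.1204 / 0.068² = 2.7060 × 0.1204 / 0.004624 ≈ 70.46.
Rounding up gives n = 71.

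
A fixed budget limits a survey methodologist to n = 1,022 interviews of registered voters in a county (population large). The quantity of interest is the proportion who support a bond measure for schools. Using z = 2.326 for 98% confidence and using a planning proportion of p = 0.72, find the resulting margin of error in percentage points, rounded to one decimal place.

SE(p̂) = √[p(1−p)/n] = √[0.2016/1022] = 0.01404.
E = z × SE = 2.326 × 0.01404 = 0.03267, or 3.3 percentage points.

3.3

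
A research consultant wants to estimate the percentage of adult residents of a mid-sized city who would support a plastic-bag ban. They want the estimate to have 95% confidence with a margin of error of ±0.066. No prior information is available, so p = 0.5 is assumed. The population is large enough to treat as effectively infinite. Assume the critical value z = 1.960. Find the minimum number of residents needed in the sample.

With p = 0.5, p(1−p) = 0.25.
n = z²·p(1−p)/E² = 1.960² × 0.2500 / 0.066² = 3.8416 × 0.2500 / 0.004356 ≈ 220.48.
Rounding up gives n = 221.

221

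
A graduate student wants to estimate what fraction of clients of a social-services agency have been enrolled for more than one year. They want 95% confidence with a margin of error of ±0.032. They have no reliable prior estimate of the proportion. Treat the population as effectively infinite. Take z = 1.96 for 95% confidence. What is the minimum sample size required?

With no prior estimate, use p = 0.5, giving p(1−p) = 0.25.
n = z²·p(1−p)/E² = 1.96² × 0.2500 / 0.032² = 3.8416 × 0.2500 / 0.001024 ≈ 937.89.
Rounding up gives n = 938.

938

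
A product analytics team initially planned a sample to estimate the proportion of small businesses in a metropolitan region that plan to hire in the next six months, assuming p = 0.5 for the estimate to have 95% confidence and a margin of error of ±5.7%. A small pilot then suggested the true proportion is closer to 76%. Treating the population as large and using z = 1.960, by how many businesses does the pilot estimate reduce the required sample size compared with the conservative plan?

80

Conservative (p = 0.5): n = 1.960² × 0.25 / 0.057² ≈ 295.60 → 296.
Using p = 0.76: p(1−p) = 0.1824, so n = 1.960² × 0.1824 / 0.057² ≈ 215.67 → 216.
Reduction: 296 − 216 = 80.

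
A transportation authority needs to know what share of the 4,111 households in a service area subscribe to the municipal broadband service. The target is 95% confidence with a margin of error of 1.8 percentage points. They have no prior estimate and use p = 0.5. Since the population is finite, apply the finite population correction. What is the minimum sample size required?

1723

For 95% confidence, z = 1.960.
Unadjusted: n₀ = 1.960² × 0.50 × 0.50 / 0.018² ≈ 2964.20, so n₀ = 2965.
Finite population correction with N = 4,111: n = n₀ / (1 + (n₀−1)/N) = 2965 / (1 + 2964/4111) = 2965 / 1.7210 ≈ 1722.84.
Rounding up, n = 1723.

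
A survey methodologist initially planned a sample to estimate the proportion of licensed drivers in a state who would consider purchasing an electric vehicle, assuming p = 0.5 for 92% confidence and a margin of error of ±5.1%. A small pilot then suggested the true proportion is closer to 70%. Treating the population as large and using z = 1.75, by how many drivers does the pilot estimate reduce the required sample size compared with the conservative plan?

47

Conservative (p = 0.5): n = 1.75² × 0.25 / 0.051² ≈ 294.36 → 295.
Using p = 0.70: p(1−p) = 0.2100, so n = 1.75² × 0.2100 / 0.051² ≈ 247.26 → 248.
Reduction: 295 − 248 = 47.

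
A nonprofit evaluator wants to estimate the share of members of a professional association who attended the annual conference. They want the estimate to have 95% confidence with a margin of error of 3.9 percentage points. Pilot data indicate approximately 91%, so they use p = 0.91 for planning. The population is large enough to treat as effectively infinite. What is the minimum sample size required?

For 95% confidence, z = 1.960.
With p = 0.91, p(1−p) = 0.0819.
n = z²·p(1−p)/E² = 1.960² × 0.0819 / 0.039² = 3.8416 × 0.0819 / 0.001521 ≈ 206.86.
Rounding up gives n = 207.

207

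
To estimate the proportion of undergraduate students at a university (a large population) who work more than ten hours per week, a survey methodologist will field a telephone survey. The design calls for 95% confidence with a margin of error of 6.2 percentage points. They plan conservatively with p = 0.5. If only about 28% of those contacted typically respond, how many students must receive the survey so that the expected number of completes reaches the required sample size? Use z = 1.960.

Completed interviews needed: n₀ = 1.960² × 0.2500 / 0.062² ≈ 249.84 → 250.
At a 28% response rate, contacts needed = 250 / 0.28 ≈ 892.86 → 893.

893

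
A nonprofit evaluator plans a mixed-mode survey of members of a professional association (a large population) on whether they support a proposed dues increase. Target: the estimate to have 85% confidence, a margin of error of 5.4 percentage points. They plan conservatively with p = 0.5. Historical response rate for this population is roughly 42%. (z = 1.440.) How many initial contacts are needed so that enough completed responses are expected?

424

Completed interviews needed: n₀ = 1.440² × 0.2500 / 0.054² ≈ 177.78 → 178.
At a 42% response rate, contacts needed = 178 / 0.42 ≈ 423.81 → 424.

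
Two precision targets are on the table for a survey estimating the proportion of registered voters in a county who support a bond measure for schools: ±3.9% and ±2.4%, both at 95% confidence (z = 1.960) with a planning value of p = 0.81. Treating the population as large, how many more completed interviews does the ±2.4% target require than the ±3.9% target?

638

At ±3.9%: n = 1.960² × 0.1539 / 0.039² ≈ 388.71 → 389.
At ±2.4%: n = 1.960² × 0.1539 / 0.024² ≈ 1026.43 → 1027.
Additional respondents: 1027 − 389 = 638.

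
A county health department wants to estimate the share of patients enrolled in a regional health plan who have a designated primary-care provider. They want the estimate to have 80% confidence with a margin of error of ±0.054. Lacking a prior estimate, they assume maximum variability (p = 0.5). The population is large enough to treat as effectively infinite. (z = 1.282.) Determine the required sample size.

With p = 0.5, p(1−p) = 0.25.
n = z²·p(1−p)/E² = 1.282² × 0.2500 / 0.054² = 1.6435 × 0.2500 / 0.002916 ≈ 140.91.
Rounding up gives n = 141.

141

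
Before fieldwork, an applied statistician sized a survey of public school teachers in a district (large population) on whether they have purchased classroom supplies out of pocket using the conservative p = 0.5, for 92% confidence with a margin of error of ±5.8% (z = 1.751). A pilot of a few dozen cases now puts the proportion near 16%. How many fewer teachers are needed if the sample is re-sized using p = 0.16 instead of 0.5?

105

Conservative (p = 0.5): n = 1.751² × 0.25 / 0.058² ≈ 227.85 → 228.
Using p = 0.16: p(1−p) = 0.1344, so n = 1.751² × 0.1344 / 0.058² ≈ 122.49 → 123.
Reduction: 228 − 123 = 105.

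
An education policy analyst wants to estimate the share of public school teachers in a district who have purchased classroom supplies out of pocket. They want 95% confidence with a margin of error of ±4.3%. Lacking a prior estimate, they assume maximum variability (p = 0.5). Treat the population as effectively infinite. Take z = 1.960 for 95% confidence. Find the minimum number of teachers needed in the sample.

520

With p = 0.5, p(1−p) = 0.25.
n = z²·p(1−p)/E² = 1.960² × 0.2500 / 0.043² = 3.8416 × 0.2500 / 0.001849 ≈ 519.42.
Rounding up gives n = 520.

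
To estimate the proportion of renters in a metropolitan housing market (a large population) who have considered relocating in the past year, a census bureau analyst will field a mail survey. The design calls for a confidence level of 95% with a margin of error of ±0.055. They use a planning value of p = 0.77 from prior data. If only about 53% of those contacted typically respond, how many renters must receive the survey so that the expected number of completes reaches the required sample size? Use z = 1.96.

Completed interviews needed: n₀ = 1.96² × 0.1771 / 0.055² ≈ 224.91 → 225.
At a 53% response rate, contacts needed = 225 / 0.53 ≈ 424.53 → 425.

425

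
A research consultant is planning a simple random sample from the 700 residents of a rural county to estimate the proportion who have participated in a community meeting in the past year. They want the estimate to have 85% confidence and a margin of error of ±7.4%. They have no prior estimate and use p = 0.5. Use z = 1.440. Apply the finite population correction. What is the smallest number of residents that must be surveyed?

Unadjusted: n₀ = 1.440² × 0.50 × 0.50 / 0.074² ≈ 94.67, so n₀ = 95.
Finite population correction with N = 700: n = n₀ / (1 + (n₀−1)/N) = 95 / (1 + 94/700) = 95 / 1.1343 ≈ 83.75.
Rounding up, n = 84.

84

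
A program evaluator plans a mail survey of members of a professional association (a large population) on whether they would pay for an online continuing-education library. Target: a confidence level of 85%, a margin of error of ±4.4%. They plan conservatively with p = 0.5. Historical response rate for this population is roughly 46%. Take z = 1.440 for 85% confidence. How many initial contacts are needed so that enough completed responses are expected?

Completed interviews needed: n₀ = 1.440² × 0.2500 / 0.044² ≈ 267.77 → 268.
At a 46% response rate, contacts needed = 268 / 0.46 ≈ 582.61 → 583.

583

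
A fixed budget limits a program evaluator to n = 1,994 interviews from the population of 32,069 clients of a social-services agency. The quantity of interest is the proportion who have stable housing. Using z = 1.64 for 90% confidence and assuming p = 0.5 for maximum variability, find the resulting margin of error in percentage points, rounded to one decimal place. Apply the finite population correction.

Finite-population factor: (N−n)/(N−1) = (32069−1994)/(32069−1) = 0.9379.
SE(p̂) = √[p(1−p)/n · (N−n)/(N−1)] = √[0.2500/1994 × 0.9379] = 0.01084.
E = z × SE = 1.64 × 0.01084 = 0.01778 ≈ 1.8 percentage points.

1.8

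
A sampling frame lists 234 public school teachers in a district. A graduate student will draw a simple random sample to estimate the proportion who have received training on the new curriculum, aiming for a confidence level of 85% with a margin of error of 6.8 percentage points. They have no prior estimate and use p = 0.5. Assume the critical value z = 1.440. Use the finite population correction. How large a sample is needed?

77

Unadjusted: n₀ = 1.440² × 0.50 × 0.50 / 0.068² ≈ 112.11, so n₀ = 113.
Finite population correction with N = 234: n = n₀ / (1 + (n₀−1)/N) = 113 / (1 + 112/234) = 113 / 1.4786 ≈ 76.42.
Rounding up, n = 77.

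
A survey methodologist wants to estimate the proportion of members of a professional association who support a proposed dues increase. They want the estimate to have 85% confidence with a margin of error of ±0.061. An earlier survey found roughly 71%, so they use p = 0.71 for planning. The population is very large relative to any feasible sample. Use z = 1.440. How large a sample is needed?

With p = 0.71, p(1−p) = 0.2059.
n = z²·p(1−p)/E² = 1.440² × 0.2059 / 0.061² = 2.0736 × 0.2059 / 0.003721 ≈ 114.74.
Rounding up gives n = 115.

115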